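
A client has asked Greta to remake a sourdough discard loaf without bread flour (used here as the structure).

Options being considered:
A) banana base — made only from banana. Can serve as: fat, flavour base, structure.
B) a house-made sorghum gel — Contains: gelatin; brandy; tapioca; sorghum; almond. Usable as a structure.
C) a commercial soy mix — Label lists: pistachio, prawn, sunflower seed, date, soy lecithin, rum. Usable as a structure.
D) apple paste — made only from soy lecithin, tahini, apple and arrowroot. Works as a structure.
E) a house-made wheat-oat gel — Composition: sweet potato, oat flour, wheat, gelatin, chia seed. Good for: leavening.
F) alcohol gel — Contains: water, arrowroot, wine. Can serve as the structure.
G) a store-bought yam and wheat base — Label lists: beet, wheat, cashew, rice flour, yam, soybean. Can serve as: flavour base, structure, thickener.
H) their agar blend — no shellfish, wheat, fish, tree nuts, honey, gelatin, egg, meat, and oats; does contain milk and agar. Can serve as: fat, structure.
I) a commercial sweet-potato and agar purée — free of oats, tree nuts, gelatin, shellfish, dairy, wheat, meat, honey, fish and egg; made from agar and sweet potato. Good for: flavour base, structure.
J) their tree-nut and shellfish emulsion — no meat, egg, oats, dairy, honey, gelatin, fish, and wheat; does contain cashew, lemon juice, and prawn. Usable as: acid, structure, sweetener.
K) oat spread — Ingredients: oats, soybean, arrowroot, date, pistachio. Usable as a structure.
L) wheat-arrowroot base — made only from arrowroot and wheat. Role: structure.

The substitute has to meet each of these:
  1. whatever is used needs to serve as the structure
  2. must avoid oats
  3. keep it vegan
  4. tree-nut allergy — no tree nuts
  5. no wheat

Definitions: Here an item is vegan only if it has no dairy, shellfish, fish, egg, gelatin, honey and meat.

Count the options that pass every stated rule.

A: only banana; none excluded — keep
B: has gelatin, so not vegan; has almond, so not tree-nut-free — reject
C: has prawn, so not vegan; has pistachio, so not tree-nut-free — no
D: tahini and soy lecithin etc. — none of it excluded — OK
E: not usable as a structure; has gelatin, so not vegan (and 2 more) — out
F: all constraints satisfied — keep
G: has cashew, so not tree-nut-free; has wheat, so not wheat-free — reject
H: has milk, so not vegan — no
I: nothing on the exclusion list — OK
J: has prawn, so not vegan; has cashew, so not tree-nut-free — reject
K: has pistachio, so not tree-nut-free; has oats, so not oat-free — out
L: has wheat, so not wheat-free — reject

4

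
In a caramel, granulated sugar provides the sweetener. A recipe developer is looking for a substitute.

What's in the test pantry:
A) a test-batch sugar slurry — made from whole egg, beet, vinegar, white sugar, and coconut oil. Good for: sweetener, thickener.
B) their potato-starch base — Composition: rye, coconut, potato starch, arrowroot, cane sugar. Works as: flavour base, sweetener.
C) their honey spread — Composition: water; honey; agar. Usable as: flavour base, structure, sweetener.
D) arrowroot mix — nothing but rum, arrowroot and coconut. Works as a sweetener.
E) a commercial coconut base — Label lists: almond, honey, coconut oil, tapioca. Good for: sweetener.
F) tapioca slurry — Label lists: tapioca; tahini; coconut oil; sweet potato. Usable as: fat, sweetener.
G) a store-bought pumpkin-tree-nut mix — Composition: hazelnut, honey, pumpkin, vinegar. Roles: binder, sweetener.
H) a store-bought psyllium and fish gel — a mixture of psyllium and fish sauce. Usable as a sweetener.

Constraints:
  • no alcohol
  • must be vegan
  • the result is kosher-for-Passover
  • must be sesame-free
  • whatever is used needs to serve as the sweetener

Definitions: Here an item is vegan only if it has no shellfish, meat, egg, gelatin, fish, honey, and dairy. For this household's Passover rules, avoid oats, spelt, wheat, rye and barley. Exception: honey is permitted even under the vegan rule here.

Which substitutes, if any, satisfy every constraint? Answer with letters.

A: has whole egg, so not vegan — no
B: has rye, so not kosher-for-Passover — no
C: honey is permitted under the vegan carve-out; nothing else excluded — valid
D: has rum, so not alcohol-free — no
E: honey is permitted under the vegan carve-out; nothing else excluded — OK
F: has tahini, so not sesame-free — reject
G: honey is permitted under the vegan carve-out; nothing else excluded — valid
H: has fish sauce, so not vegan — reject

C, E, G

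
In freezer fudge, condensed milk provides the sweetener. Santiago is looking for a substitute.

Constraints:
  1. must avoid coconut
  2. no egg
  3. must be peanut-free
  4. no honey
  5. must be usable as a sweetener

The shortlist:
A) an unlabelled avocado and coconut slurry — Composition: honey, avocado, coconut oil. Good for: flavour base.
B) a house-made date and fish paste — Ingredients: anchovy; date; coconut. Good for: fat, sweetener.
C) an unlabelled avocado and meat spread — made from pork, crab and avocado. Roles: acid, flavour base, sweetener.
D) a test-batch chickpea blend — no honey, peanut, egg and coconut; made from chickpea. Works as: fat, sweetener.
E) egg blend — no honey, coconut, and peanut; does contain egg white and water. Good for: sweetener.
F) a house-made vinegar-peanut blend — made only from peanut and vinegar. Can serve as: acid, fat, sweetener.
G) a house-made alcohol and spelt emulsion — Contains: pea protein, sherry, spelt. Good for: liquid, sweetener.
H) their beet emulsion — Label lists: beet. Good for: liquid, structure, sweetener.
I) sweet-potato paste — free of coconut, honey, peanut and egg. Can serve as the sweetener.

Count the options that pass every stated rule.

5

A: not usable as a sweetener; has honey, so not honey-free (and 1 more) — reject
B: has coconut, so not coconut-free — reject
C: no peanut, no honey — OK
D: no honey, no coconut — OK
E: has egg white, so not egg-free — no
F: has peanut, so not peanut-free — no
G: only sherry, spelt, and pea protein; none excluded — valid
H: only beet; none excluded — OK
I: works as a sweetener, no coconut, no honey — valid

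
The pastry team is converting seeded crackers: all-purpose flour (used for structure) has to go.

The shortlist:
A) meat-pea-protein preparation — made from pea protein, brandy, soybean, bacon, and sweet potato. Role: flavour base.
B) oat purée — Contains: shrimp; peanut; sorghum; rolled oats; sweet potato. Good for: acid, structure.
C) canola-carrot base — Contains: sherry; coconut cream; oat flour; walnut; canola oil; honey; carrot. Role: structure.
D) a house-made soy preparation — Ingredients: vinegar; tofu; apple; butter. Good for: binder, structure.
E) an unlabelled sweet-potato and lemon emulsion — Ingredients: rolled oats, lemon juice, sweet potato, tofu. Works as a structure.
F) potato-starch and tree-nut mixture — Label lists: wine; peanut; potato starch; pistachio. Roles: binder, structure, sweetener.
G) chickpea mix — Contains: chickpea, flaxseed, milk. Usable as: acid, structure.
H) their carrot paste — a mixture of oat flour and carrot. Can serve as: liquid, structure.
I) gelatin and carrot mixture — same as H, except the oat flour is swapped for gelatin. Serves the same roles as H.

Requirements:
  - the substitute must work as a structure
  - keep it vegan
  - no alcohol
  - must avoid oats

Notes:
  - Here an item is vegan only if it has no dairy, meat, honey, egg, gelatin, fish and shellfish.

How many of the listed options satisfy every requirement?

A: not usable as a structure; has bacon, so not vegan (and 1 more) — out
B: has shrimp, so not vegan; has rolled oats, so not oat-free — reject
C: has honey, so not vegan; has oat flour, so not oat-free (and 1 more) — no
D: has butter, so not vegan — out
E: has rolled oats, so not oat-free — reject
F: has wine, so not alcohol-free — reject
G: has milk, so not vegan — reject
H: has oat flour, so not oat-free — out
I: has gelatin, so not vegan — no

0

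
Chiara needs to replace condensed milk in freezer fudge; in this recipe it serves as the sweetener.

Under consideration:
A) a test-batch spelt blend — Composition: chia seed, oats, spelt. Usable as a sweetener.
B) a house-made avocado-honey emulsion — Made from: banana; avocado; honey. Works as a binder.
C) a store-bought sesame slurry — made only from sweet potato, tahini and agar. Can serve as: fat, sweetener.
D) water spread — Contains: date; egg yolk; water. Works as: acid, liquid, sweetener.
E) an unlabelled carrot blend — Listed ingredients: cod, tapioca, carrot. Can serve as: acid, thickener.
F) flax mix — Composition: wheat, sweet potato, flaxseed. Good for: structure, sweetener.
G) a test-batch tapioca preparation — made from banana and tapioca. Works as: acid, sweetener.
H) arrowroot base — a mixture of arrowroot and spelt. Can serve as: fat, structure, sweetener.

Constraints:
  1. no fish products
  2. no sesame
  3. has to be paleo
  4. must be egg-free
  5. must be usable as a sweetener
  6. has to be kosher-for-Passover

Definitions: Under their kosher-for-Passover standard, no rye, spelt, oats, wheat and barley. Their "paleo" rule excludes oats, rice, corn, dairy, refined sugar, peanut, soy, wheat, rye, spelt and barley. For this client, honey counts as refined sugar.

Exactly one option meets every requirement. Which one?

A: has oats, so not kosher-for-Passover; has oats, so not paleo — no
B: not usable as a sweetener; has honey, so not paleo — no
C: has tahini, so not sesame-free — reject
D: has egg yolk, so not egg-free — reject
E: not usable as a sweetener; has cod, so not fish-free — out
F: has wheat, so not kosher-for-Passover; has wheat, so not paleo — out
G: nothing on the exclusion list — OK
H: has spelt, so not kosher-for-Passover; has spelt, so not paleo — out

G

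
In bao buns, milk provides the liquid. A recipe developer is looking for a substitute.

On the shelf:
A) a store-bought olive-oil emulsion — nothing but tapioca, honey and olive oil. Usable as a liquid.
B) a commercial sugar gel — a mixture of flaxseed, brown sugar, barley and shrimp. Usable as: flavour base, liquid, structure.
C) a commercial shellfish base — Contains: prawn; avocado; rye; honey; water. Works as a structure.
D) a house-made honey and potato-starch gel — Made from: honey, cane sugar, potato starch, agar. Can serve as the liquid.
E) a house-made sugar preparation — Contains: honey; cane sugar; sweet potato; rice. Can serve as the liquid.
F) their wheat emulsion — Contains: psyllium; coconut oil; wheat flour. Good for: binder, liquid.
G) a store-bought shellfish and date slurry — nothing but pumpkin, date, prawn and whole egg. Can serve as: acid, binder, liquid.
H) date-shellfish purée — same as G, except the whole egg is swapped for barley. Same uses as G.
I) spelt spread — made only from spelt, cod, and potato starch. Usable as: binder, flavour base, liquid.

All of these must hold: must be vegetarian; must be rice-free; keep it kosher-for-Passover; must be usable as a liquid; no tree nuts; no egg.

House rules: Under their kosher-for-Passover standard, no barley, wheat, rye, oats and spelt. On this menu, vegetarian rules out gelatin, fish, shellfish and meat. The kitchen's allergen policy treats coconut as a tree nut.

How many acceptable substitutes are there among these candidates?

2

A: works as a liquid, tree-nut-free, vegetarian — keep
B: has barley, so not kosher-for-Passover; has shrimp, so not vegetarian — reject
C: not usable as a liquid; has rye, so not kosher-for-Passover (and 1 more) — reject
D: works as a liquid, vegetarian, no egg — keep
E: has rice, so not rice-free — no
F: has wheat flour, so not kosher-for-Passover; has coconut oil, so not tree-nut-free — no
G: has prawn, so not vegetarian; has whole egg, so not egg-free — no
H: has barley, so not kosher-for-Passover; has prawn, so not vegetarian — out
I: has spelt, so not kosher-for-Passover; has cod, so not vegetarian — no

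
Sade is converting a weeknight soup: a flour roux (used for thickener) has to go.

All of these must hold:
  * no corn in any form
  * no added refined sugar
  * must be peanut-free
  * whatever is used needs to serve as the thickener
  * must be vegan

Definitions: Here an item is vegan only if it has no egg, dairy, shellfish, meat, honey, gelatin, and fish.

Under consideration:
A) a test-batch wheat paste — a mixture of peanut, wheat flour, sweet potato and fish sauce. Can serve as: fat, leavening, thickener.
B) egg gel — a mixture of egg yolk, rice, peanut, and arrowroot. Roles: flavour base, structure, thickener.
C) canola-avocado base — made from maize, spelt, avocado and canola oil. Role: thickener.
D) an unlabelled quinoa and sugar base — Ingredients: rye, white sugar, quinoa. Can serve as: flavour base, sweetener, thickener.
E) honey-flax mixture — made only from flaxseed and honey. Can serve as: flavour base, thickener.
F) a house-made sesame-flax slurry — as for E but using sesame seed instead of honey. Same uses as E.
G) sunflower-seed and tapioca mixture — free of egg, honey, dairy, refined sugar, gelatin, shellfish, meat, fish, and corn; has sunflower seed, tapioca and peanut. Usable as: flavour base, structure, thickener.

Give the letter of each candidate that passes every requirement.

A: has fish sauce, so not vegan; has peanut, so not peanut-free — out
B: has egg yolk, so not vegan; has peanut, so not peanut-free — out
C: has maize, so not corn-free — out
D: has white sugar, so not no-added-sugar — no
E: has honey, so not vegan — reject
F: every rule checks out — valid
G: has peanut, so not peanut-free — no

F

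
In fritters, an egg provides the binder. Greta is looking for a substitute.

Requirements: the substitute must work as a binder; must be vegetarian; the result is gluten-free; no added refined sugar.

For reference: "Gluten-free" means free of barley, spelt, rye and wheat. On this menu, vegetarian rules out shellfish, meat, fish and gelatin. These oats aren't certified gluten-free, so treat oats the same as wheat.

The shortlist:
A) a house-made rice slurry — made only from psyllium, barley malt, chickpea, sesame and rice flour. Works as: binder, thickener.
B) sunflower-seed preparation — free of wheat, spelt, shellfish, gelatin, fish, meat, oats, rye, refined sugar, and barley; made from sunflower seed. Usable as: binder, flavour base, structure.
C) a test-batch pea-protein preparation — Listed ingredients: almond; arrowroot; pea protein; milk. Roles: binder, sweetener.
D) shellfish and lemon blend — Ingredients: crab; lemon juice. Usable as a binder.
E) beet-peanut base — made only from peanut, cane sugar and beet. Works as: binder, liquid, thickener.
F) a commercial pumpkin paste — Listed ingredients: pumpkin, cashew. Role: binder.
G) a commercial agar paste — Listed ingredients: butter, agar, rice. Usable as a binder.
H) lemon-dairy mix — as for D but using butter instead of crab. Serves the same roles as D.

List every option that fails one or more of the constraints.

A, D, E

A: has barley malt, so not gluten-free — reject
B: all constraints satisfied — keep
C: nothing on the exclusion list — valid
D: has crab, so not vegetarian — no
E: has cane sugar, so not no-added-sugar — out
F: vegetarian, no refined sugar — keep
G: nothing on the exclusion list — OK
H: nothing on the exclusion list — keep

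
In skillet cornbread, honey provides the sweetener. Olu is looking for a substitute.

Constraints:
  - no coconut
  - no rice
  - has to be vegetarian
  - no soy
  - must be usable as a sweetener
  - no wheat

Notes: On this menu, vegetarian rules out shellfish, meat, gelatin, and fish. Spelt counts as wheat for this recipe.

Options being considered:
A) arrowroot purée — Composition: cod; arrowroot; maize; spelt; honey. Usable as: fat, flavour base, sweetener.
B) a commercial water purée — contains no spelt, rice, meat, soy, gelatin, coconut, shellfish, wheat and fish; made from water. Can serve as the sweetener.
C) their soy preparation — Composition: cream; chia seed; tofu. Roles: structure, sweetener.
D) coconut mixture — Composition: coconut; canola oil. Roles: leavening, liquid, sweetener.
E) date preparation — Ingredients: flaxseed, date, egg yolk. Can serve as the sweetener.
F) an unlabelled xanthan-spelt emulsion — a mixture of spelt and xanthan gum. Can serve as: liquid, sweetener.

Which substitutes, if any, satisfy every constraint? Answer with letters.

A: has cod, so not vegetarian; has spelt, so not wheat-free — out
B: every rule checks out — valid
C: has tofu, so not soy-free — no
D: has coconut, so not coconut-free — no
E: every rule checks out — keep
F: has spelt, so not wheat-free — out

B, E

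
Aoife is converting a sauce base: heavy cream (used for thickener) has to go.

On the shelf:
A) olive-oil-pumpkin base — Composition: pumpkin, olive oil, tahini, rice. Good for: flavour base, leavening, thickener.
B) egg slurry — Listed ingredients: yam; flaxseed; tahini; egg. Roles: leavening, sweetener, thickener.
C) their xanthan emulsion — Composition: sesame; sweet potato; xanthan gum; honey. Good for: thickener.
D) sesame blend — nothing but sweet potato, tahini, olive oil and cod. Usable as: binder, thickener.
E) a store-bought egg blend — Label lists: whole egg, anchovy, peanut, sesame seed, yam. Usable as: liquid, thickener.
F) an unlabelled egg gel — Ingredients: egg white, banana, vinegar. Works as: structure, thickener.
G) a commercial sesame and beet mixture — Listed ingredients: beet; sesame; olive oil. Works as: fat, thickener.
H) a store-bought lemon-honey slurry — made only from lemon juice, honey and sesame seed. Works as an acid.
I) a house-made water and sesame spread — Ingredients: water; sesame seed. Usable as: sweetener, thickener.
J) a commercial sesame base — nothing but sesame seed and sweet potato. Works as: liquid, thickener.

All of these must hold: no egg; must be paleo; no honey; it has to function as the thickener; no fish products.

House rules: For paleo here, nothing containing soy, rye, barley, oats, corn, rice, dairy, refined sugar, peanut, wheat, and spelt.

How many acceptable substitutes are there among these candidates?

A: has rice, so not paleo — no
B: has egg, so not egg-free — reject
C: has honey, so not honey-free — reject
D: has cod, so not fish-free — out
E: has peanut, so not paleo; has whole egg, so not egg-free (and 1 more) — no
F: has egg white, so not egg-free — reject
G: no fish, no egg — valid
H: not usable as a thickener; has honey, so not honey-free — reject
I: only sesame seed and water; none excluded — OK
J: only sesame seed and sweet potato; none excluded — keep

3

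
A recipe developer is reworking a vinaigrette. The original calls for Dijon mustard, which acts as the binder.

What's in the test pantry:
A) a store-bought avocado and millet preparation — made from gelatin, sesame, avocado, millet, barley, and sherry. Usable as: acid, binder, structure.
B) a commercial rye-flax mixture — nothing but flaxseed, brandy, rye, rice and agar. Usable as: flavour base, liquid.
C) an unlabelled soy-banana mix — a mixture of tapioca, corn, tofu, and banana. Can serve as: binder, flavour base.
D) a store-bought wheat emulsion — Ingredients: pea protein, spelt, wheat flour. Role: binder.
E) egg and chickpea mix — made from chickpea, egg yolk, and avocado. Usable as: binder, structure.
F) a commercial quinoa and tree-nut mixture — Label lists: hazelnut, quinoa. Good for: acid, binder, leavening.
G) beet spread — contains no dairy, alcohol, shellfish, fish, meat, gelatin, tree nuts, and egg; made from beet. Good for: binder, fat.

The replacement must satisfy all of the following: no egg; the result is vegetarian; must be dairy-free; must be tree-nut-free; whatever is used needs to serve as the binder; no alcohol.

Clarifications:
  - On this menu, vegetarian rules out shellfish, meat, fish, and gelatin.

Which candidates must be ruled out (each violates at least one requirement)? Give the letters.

A: has gelatin, so not vegetarian; has sherry, so not alcohol-free — reject
B: not usable as a binder; has brandy, so not alcohol-free — out
C: vegetarian, no egg — OK
D: every rule checks out — valid
E: has egg yolk, so not egg-free — out
F: has hazelnut, so not tree-nut-free — no
G: all constraints satisfied — OK

A, B, E, F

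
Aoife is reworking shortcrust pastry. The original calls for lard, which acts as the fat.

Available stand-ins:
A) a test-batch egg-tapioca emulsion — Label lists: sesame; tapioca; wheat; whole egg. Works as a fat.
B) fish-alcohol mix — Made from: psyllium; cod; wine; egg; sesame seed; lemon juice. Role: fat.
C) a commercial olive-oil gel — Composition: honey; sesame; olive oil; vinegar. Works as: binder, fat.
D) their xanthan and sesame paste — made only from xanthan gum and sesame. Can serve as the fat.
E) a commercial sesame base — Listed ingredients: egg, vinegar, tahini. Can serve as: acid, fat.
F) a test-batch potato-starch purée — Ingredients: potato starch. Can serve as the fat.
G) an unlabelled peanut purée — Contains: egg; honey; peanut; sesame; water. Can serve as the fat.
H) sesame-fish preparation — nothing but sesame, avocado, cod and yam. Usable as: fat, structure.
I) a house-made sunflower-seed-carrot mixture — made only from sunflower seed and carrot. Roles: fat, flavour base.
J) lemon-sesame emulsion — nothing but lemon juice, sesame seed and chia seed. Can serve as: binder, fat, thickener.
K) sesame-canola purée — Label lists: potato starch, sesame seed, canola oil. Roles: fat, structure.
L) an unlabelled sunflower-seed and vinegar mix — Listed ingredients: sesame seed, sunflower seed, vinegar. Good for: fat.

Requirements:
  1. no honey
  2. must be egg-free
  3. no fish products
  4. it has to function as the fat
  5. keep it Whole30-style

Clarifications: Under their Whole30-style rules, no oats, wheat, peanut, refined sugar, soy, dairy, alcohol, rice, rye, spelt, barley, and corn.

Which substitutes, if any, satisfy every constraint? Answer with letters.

D, F, I, J, K, L

A: has wheat, so not Whole30-style; has whole egg, so not egg-free — out
B: has wine, so not Whole30-style; has cod, so not fish-free (and 1 more) — no
C: has honey, so not honey-free — out
D: no fish, no honey — keep
E: has egg, so not egg-free — reject
F: all constraints satisfied — keep
G: has peanut, so not Whole30-style; has honey, so not honey-free (and 1 more) — no
H: has cod, so not fish-free — out
I: only carrot and sunflower seed; none excluded — keep
J: nothing on the exclusion list — valid
K: no honey, Whole30-style — valid
L: nothing on the exclusion list — OK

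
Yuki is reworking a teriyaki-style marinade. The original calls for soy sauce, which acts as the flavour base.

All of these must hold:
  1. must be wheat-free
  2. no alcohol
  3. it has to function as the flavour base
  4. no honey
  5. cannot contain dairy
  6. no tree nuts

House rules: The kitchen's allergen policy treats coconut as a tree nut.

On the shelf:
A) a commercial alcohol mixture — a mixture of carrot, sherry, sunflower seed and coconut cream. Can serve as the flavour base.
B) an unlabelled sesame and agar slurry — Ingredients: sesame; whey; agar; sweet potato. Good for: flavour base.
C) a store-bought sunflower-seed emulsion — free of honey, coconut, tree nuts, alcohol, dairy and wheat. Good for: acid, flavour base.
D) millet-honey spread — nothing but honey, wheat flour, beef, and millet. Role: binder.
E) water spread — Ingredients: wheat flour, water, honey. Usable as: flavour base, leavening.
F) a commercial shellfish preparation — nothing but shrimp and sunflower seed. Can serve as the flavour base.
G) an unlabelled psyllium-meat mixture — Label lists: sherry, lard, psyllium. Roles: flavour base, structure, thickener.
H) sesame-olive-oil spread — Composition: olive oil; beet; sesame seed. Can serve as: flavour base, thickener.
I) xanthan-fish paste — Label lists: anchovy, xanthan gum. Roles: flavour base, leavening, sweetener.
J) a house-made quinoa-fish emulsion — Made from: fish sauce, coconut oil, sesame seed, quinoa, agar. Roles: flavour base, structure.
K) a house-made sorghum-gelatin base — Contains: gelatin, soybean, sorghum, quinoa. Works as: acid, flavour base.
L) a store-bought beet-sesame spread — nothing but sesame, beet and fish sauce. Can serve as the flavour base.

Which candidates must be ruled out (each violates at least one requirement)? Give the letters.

A: has coconut cream, so not tree-nut-free; has sherry, so not alcohol-free — reject
B: has whey, so not dairy-free — out
C: tree-nut-free, no wheat — OK
D: not usable as a flavour base; has honey, so not honey-free (and 1 more) — no
E: has honey, so not honey-free; has wheat flour, so not wheat-free — no
F: works as a flavour base, tree-nut-free, no honey — keep
G: has sherry, so not alcohol-free — out
H: only sesame seed, beet, and olive oil; none excluded — keep
I: every rule checks out — OK
J: has coconut oil, so not tree-nut-free — reject
K: nothing on the exclusion list — keep
L: every rule checks out — OK

A, B, D, E, G, J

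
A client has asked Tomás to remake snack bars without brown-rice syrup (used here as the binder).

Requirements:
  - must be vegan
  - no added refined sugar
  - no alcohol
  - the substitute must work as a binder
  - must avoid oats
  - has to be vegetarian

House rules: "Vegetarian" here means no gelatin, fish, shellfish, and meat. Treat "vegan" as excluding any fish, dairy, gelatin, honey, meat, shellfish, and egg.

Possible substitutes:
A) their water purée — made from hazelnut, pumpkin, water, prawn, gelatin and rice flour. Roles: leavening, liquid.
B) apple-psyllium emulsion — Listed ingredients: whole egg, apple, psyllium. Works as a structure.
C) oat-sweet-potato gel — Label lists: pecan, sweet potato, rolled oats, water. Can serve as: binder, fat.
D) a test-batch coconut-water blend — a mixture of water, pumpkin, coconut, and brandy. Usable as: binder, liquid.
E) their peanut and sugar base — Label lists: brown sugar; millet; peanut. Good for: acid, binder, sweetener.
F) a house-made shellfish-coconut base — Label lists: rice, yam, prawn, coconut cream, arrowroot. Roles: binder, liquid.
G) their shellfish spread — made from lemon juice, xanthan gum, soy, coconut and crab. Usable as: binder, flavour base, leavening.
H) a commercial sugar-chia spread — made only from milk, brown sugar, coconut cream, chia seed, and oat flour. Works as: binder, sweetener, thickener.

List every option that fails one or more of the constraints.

A, B, C, D, E, F, G, H

A: not usable as a binder; has gelatin, so not vegetarian (and 1 more) — no
B: not usable as a binder; has whole egg, so not vegan — out
C: has rolled oats, so not oat-free — out
D: has brandy, so not alcohol-free — no
E: has brown sugar, so not no-added-sugar — no
F: has prawn, so not vegetarian; has prawn, so not vegan — reject
G: has crab, so not vegetarian; has crab, so not vegan — out
H: has milk, so not vegan; has oat flour, so not oat-free (and 1 more) — reject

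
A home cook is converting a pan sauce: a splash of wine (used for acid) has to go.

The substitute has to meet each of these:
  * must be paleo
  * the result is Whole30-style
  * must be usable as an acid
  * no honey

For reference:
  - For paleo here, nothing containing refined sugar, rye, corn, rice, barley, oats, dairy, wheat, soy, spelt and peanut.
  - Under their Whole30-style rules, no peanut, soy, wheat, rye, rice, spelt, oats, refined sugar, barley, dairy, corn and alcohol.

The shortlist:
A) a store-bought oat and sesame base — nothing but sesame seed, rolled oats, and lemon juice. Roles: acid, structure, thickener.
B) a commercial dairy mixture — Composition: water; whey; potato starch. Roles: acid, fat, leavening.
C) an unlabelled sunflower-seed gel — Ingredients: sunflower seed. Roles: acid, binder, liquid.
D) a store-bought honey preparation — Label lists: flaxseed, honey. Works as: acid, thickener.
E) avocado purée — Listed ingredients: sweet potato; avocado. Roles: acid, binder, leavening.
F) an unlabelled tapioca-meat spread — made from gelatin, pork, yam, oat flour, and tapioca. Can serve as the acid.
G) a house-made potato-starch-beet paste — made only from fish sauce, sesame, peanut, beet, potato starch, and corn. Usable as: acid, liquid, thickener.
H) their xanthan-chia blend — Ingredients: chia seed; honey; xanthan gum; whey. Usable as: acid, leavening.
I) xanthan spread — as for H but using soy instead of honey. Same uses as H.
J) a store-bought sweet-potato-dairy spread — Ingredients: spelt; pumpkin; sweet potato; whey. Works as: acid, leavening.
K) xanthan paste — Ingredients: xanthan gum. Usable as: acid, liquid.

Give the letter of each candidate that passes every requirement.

A: has rolled oats, so not paleo; has rolled oats, so not Whole30-style — no
B: has whey, so not paleo; has whey, so not Whole30-style — no
C: works as an acid, paleo, Whole30-style — keep
D: has honey, so not honey-free — no
E: Whole30-style, no honey — OK
F: has oat flour, so not paleo; has oat flour, so not Whole30-style — reject
G: has corn, so not paleo; has corn, so not Whole30-style — reject
H: has whey, so not paleo; has whey, so not Whole30-style (and 1 more) — reject
I: has whey, so not paleo; has whey, so not Whole30-style — reject
J: has whey, so not paleo; has whey, so not Whole30-style — out
K: only xanthan gum; none excluded — OK

C, E, K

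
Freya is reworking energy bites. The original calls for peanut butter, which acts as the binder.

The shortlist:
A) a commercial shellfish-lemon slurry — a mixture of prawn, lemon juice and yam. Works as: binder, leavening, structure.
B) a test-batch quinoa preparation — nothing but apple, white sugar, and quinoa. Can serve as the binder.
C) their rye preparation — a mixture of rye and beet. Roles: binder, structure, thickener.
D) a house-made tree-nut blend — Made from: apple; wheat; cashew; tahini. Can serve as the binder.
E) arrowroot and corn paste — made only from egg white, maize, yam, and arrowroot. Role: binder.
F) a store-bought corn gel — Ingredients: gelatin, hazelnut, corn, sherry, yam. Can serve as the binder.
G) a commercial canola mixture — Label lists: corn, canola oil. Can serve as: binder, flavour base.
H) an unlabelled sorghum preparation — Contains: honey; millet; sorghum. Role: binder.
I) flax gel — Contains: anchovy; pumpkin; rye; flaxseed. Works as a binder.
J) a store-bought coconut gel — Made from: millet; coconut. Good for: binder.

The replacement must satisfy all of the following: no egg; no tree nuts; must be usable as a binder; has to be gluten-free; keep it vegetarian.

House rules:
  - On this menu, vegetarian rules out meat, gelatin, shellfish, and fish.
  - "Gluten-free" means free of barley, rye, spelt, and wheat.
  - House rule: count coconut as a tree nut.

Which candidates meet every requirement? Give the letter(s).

A: has prawn, so not vegetarian — no
B: only white sugar, quinoa, and apple; none excluded — keep
C: has rye, so not gluten-free — reject
D: has wheat, so not gluten-free; has cashew, so not tree-nut-free — reject
E: has egg white, so not egg-free — reject
F: has gelatin, so not vegetarian; has hazelnut, so not tree-nut-free — no
G: only corn and canola oil; none excluded — OK
H: no egg, tree-nut-free — valid
I: has anchovy, so not vegetarian; has rye, so not gluten-free — reject
J: has coconut, so not tree-nut-free — out

B, G, H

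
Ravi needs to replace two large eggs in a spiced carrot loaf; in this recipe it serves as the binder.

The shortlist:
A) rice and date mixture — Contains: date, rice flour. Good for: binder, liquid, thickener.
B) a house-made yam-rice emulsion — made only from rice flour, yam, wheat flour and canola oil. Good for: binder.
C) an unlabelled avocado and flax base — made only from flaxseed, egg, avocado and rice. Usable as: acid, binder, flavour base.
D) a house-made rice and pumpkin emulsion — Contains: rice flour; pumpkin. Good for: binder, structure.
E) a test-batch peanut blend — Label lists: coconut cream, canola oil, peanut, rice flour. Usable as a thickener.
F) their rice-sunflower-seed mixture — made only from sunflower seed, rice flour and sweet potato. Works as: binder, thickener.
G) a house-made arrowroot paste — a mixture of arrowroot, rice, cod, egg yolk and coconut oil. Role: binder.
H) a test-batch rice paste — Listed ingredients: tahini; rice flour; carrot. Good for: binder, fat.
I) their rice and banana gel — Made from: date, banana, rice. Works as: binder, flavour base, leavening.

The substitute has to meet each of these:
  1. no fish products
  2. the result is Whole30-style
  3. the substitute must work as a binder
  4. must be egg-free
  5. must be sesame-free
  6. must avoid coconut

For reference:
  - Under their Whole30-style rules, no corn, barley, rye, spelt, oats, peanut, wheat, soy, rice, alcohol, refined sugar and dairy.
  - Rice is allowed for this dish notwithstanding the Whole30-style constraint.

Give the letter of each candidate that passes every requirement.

A, D, F, I

A: rice is permitted under the Whole30-style carve-out; nothing else excluded — valid
B: has wheat flour, so not Whole30-style — reject
C: has egg, so not egg-free — no
D: rice is permitted under the Whole30-style carve-out; nothing else excluded — OK
E: not usable as a binder; has peanut, so not Whole30-style (and 1 more) — out
F: rice is permitted under the Whole30-style carve-out; nothing else excluded — valid
G: has egg yolk, so not egg-free; has coconut oil, so not coconut-free (and 1 more) — no
H: has tahini, so not sesame-free — no
I: rice is permitted under the Whole30-style carve-out; nothing else excluded — valid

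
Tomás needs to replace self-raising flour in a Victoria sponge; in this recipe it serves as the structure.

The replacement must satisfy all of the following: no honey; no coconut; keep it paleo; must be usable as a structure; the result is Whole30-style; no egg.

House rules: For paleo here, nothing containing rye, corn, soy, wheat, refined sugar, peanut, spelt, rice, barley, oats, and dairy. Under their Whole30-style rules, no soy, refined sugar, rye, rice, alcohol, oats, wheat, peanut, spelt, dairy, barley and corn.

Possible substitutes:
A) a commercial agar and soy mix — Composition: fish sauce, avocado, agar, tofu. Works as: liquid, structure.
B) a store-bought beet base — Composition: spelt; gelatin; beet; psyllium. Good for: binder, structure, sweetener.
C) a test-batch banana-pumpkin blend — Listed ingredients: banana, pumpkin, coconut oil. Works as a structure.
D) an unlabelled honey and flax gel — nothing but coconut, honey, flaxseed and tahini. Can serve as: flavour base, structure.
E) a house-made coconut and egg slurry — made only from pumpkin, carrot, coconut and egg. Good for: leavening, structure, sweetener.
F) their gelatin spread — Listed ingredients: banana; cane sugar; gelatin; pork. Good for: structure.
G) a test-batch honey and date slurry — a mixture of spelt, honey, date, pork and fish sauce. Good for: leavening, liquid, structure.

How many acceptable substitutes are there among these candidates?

0

A: has tofu, so not paleo; has tofu, so not Whole30-style — reject
B: has spelt, so not paleo; has spelt, so not Whole30-style — no
C: has coconut oil, so not coconut-free — reject
D: has coconut, so not coconut-free; has honey, so not honey-free — out
E: has coconut, so not coconut-free; has egg, so not egg-free — reject
F: has cane sugar, so not paleo; has cane sugar, so not Whole30-style — no
G: has spelt, so not paleo; has spelt, so not Whole30-style (and 1 more) — reject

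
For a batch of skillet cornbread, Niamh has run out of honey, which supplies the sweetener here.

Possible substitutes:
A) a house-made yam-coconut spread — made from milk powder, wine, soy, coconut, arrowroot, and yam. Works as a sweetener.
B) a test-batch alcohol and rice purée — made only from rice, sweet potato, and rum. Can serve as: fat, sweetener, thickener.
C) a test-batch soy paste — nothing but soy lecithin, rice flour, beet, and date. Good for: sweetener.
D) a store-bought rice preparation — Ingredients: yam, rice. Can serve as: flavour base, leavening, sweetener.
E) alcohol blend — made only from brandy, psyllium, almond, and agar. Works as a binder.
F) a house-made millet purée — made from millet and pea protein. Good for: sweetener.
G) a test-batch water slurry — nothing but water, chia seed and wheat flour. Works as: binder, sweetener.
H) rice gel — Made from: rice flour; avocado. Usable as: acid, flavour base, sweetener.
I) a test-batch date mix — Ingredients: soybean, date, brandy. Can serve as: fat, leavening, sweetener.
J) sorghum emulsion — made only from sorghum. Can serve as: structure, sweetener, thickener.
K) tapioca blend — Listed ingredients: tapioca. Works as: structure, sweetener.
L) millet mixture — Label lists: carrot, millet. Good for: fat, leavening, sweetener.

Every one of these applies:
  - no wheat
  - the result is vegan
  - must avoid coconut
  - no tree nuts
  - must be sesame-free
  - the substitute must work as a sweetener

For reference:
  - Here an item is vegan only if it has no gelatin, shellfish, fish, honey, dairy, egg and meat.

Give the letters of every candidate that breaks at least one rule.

A, E, G

A: has milk powder, so not vegan; has coconut, so not coconut-free — out
B: works as a sweetener, no sesame, no coconut — keep
C: nothing on the exclusion list — OK
D: nothing on the exclusion list — keep
E: not usable as a sweetener; has almond, so not tree-nut-free — no
F: only pea protein and millet; none excluded — keep
G: has wheat flour, so not wheat-free — out
H: only rice flour and avocado; none excluded — keep
I: works as a sweetener, no wheat, no tree nuts — keep
J: vegan, no coconut — keep
K: all constraints satisfied — valid
L: no wheat, vegan — valid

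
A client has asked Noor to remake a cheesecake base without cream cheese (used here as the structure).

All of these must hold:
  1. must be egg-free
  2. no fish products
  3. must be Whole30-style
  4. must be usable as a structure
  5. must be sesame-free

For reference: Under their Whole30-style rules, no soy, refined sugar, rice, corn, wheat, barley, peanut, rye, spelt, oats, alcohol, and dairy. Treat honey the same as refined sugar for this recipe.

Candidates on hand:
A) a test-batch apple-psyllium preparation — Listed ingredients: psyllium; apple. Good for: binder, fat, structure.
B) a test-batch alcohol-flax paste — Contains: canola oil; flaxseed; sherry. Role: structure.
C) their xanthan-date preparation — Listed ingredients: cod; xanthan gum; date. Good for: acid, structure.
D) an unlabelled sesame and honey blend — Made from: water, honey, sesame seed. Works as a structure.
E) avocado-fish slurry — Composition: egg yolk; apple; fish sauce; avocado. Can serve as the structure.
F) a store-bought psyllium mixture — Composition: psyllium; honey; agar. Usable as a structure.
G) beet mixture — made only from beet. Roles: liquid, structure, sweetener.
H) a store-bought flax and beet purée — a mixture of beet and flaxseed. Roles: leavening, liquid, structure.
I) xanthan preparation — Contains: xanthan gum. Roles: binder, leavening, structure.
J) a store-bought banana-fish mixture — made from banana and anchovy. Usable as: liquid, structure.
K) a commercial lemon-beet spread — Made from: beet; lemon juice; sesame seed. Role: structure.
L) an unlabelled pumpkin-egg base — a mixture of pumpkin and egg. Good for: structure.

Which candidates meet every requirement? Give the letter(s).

A, G, H, I

A: works as a structure, Whole30-style, no fish — OK
B: has sherry, so not Whole30-style — out
C: has cod, so not fish-free — no
D: has honey, so not Whole30-style; has sesame seed, so not sesame-free — reject
E: has fish sauce, so not fish-free; has egg yolk, so not egg-free — out
F: has honey, so not Whole30-style — out
G: no egg, no sesame — OK
H: works as a structure, no fish, no sesame — valid
I: works as a structure, Whole30-style, no fish — valid
J: has anchovy, so not fish-free — reject
K: has sesame seed, so not sesame-free — out
L: has egg, so not egg-free — out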